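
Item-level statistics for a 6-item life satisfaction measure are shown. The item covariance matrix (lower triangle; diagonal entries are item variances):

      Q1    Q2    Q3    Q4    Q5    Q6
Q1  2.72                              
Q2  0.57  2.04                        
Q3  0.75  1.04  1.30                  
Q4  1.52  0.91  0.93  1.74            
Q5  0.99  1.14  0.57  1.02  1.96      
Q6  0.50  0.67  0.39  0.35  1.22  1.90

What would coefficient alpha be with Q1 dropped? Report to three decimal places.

Remaining items: Q2, Q3, Q4, Q5, Q6 (k = 5).
Σσ²ᵢ = 2.04 + 1.30 + 1.74 + 1.96 + 1.90 = 8.94
σ²_total = 8.94 + 2 × 8.24 = 25.42
α (item deleted) = (5/4)·(1 − 8.94/25.42) = 0.810

α = 0.810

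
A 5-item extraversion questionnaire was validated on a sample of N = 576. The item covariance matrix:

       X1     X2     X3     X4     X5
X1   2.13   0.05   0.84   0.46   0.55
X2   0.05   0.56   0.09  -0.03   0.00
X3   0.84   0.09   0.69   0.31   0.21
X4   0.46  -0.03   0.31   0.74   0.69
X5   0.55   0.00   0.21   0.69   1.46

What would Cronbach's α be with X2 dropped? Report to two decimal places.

Cronbach's α = 0.73

Remaining items: X1, X3, X4, X5 (k = 4).
Σσ²ᵢ = 2.13 + 0.69 + 0.74 + 1.46 = 5.02
σ²_total = 5.02 + 2 × 3.06 = 11.14
α (item deleted) = (4/3)·(1 − 5.02/11.14) = 0.73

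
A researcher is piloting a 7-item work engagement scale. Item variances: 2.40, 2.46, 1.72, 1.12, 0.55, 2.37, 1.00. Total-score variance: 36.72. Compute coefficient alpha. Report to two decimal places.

ΣVar(i) = 2.40 + 2.46 + 1.72 + 1.12 + 0.55 + 2.37 + 1.00 = 11.62
α = (k/(k−1))·(1 − ΣVar(i)/total variance) = (7/6)·(1 − 11.62/36.72) = 0.80

α = 0.80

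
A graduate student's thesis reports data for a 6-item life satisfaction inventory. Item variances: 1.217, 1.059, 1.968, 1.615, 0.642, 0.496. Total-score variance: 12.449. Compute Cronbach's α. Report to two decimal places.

Σσᵢ² = 1.217 + 1.059 + 1.968 + 1.615 + 0.642 + 0.496 = 6.997
α = (k/(k−1))·(1 − Σσᵢ²/Var(T)) = (6/5)·(1 − 6.997/12.449) = 0.53

α = 0.53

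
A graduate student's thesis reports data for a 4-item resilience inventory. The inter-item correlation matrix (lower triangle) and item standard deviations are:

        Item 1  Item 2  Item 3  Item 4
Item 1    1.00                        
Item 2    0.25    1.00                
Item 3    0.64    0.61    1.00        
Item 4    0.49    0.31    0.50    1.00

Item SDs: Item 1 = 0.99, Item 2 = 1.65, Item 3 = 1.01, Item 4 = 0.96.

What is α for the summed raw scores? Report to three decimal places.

α = 0.739

Σσ²ᵢ = 0.99² + 1.65² + 1.01² + 0.96² = 5.6443
Covariances σ_ij = r_ij · s_i · s_j:
  σ(Item 1,Item 2) = 0.25 × 0.99 × 1.65 = 0.4084
  σ(Item 1,Item 3) = 0.64 × 0.99 × 1.01 = 0.6399
  σ(Item 1,Item 4) = 0.49 × 0.99 × 0.96 = 0.4657
  σ(Item 2,Item 3) = 0.61 × 1.65 × 1.01 = 1.0166
  σ(Item 2,Item 4) = 0.31 × 1.65 × 0.96 = 0.4910
  σ(Item 3,Item 4) = 0.50 × 1.01 × 0.96 = 0.4848
σ²_T = Σσ²ᵢ + 2·Σσ_ij = 5.6443 + 2 × 3.5064 = 12.6571
α = (4/3)·(1 − 5.6443/12.6571) = 0.739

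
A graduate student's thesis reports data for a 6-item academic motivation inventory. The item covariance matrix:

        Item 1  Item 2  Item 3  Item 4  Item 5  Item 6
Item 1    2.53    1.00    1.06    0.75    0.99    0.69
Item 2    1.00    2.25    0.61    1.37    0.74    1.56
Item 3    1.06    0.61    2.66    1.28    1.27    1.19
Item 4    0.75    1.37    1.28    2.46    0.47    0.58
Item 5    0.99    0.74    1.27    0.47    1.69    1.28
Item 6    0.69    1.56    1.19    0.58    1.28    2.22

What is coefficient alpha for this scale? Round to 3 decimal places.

α = 0.819

sum of item variances = 2.53 + 2.25 + 2.66 + 2.46 + 1.69 + 2.22 = 13.81
Sum of off-diagonal covariances = 14.84
Var(T) = 13.81 + 2 × 14.84 = 43.49
α = (k/(k−1))·(1 − sum of item variances/Var(T)) = (6/5)·(1 − 13.81/43.49) = 0.819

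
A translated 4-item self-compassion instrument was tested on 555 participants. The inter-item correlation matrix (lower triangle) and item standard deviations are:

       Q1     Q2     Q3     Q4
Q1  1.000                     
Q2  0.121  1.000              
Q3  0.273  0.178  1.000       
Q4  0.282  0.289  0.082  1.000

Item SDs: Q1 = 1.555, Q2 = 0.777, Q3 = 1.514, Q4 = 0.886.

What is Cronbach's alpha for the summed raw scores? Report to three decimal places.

Cronbach's alpha = 0.476

Σσ²ᵢ = 1.555² + 0.777² + 1.514² + 0.886² = 6.0989
Covariances σ_ij = r_ij · s_i · s_j:
  σ(Q1,Q2) = 0.121 × 1.555 × 0.777 = 0.1462
  σ(Q1,Q3) = 0.273 × 1.555 × 1.514 = 0.6427
  σ(Q1,Q4) = 0.282 × 1.555 × 0.886 = 0.3885
  σ(Q2,Q3) = 0.178 × 0.777 × 1.514 = 0.2094
  σ(Q2,Q4) = 0.289 × 0.777 × 0.886 = 0.1990
  σ(Q3,Q4) = 0.082 × 1.514 × 0.886 = 0.1100
σ²_T = Σσ²ᵢ + 2·Σσ_ij = 6.0989 + 2 × 1.6958 = 9.4905
α = (4/3)·(1 − 6.0989/9.4905) = 0.476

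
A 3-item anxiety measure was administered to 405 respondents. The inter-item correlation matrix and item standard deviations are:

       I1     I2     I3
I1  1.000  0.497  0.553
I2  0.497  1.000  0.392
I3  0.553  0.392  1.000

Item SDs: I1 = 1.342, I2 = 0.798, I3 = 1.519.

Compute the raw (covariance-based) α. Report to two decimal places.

Σσ²ᵢ = 1.342² + 0.798² + 1.519² = 4.7451
Covariances σ_ij = r_ij · s_i · s_j:
  σ(I1,I2) = 0.497 × 1.342 × 0.798 = 0.5322
  σ(I1,I3) = 0.553 × 1.342 × 1.519 = 1.1273
  σ(I2,I3) = 0.392 × 0.798 × 1.519 = 0.4752
σ²_T = Σσ²ᵢ + 2·Σσ_ij = 4.7451 + 2 × 2.1347 = 9.0145
α = (3/2)·(1 − 4.7451/9.0145) = 0.71

α = 0.71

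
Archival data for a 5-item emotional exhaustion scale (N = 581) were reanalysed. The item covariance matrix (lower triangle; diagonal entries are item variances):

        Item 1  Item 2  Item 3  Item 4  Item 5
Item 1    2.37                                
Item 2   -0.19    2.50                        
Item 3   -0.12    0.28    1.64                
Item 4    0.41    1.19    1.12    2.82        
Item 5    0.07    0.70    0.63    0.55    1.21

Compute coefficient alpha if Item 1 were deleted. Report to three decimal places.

α = 0.697

Remaining items: Item 2, Item 3, Item 4, Item 5 (k = 4).
Σσᵢ² = 2.50 + 1.64 + 2.82 + 1.21 = 8.17
Var(T) = 8.17 + 2 × 4.47 = 17.11
α (item deleted) = (4/3)·(1 − 8.17/17.11) = 0.697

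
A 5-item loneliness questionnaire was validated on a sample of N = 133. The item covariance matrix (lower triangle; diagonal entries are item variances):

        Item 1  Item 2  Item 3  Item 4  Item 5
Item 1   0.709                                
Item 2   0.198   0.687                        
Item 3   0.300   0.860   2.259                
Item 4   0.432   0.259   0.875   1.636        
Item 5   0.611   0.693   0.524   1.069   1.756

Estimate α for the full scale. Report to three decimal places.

α = 0.779

Σσᵢ² = 0.709 + 0.687 + 2.259 + 1.636 + 1.756 = 7.047
Sum of the distinct covariances = 5.821
σ²_total = 7.047 + 2 × 5.821 = 18.689
α = (k/(k−1))·(1 − Σσᵢ²/σ²_total) = (5/4)·(1 − 7.047/18.689) = 0.779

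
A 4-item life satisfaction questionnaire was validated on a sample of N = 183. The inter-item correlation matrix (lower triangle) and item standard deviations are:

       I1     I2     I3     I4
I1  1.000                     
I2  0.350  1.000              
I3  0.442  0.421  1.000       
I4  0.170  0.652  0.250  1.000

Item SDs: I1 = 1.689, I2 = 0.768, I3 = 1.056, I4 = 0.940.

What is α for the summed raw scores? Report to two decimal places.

Σσ²ᵢ = 1.689² + 0.768² + 1.056² + 0.940² = 5.4413
Covariances σ_ij = r_ij · s_i · s_j:
  σ(I1,I2) = 0.350 × 1.689 × 0.768 = 0.4540
  σ(I1,I3) = 0.442 × 1.689 × 1.056 = 0.7883
  σ(I1,I4) = 0.170 × 1.689 × 0.940 = 0.2699
  σ(I2,I3) = 0.421 × 0.768 × 1.056 = 0.3414
  σ(I2,I4) = 0.652 × 0.768 × 0.940 = 0.4707
  σ(I3,I4) = 0.250 × 1.056 × 0.940 = 0.2482
σ²_T = Σσ²ᵢ + 2·Σσ_ij = 5.4413 + 2 × 2.5725 = 10.5863
α = (4/3)·(1 − 5.4413/10.5863) = 0.65

α = 0.65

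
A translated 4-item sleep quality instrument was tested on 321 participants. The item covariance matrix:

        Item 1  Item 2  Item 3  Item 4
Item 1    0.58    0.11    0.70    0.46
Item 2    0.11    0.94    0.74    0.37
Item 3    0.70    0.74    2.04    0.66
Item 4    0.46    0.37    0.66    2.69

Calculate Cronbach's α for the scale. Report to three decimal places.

Cronbach's α = 0.657

ΣVar(i) = 0.58 + 0.94 + 2.04 + 2.69 = 6.25
Σ_{i<j} σ_ij = 3.04
σ²_T = 6.25 + 2 × 3.04 = 12.33
α = (k/(k−1))·(1 − ΣVar(i)/σ²_T) = (4/3)·(1 − 6.25/12.33) = 0.657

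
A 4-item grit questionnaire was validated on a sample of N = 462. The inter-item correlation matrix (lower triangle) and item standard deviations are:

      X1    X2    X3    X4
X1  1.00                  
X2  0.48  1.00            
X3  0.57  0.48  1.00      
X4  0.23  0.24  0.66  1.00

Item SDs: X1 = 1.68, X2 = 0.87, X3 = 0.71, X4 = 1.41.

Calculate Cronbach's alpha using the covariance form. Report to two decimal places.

Σσ²ᵢ = 1.68² + 0.87² + 0.71² + 1.41² = 6.0715
Covariances σ_ij = r_ij · s_i · s_j:
  σ(X1,X2) = 0.48 × 1.68 × 0.87 = 0.7016
  σ(X1,X3) = 0.57 × 1.68 × 0.71 = 0.6799
  σ(X1,X4) = 0.23 × 1.68 × 1.41 = 0.5448
  σ(X2,X3) = 0.48 × 0.87 × 0.71 = 0.2965
  σ(X2,X4) = 0.24 × 0.87 × 1.41 = 0.2944
  σ(X3,X4) = 0.66 × 0.71 × 1.41 = 0.6607
σ²_T = Σσ²ᵢ + 2·Σσ_ij = 6.0715 + 2 × 3.1779 = 12.4273
α = (4/3)·(1 − 6.0715/12.4273) = 0.68

Cronbach's alpha = 0.68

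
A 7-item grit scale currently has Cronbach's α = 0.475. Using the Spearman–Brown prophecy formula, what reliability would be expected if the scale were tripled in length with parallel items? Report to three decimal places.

Length factor m = 3
α' = m·α / (1 + (m−1)·α)
   = 3 × 0.475 / (1 + (3 − 1) × 0.475)
   = 1.4250 / 1.9500 = 0.731

predicted reliability = 0.731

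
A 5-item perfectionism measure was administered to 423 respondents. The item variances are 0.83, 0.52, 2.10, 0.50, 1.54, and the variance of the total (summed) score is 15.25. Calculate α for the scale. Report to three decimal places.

Σσ²ᵢ = 0.83 + 0.52 + 2.10 + 0.50 + 1.54 = 5.49
α = (k/(k−1))·(1 − Σσ²ᵢ/Var(T)) = (5/4)·(1 − 5.49/15.25) = 0.800

α = 0.800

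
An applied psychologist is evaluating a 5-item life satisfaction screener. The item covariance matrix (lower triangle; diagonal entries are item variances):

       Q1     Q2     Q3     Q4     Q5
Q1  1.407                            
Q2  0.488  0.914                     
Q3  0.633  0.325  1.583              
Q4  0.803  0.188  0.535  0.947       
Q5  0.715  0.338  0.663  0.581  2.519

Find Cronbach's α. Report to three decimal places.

α = 0.736

sum of item variances = 1.407 + 0.914 + 1.583 + 0.947 + 2.519 = 7.370
Σ_{i<j} σ_ij = 5.269
Var(T) = 7.370 + 2 × 5.269 = 17.908
α = (k/(k−1))·(1 − sum of item variances/Var(T)) = (5/4)·(1 − 7.370/17.908) = 0.736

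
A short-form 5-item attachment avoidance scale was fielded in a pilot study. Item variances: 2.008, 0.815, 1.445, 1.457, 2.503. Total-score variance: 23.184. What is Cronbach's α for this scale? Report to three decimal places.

Cronbach's α = 0.806

Σσᵢ² = 2.008 + 0.815 + 1.445 + 1.457 + 2.503 = 8.228
α = (k/(k−1))·(1 − Σσᵢ²/total variance) = (5/4)·(1 − 8.228/23.184) = 0.806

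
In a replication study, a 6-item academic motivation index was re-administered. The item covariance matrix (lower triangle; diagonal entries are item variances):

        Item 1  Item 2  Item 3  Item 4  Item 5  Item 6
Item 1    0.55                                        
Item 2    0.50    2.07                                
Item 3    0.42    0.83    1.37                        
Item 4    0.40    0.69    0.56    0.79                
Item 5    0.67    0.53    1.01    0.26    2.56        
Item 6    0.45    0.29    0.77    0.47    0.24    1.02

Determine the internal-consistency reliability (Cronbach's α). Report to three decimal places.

α = 0.791

ΣVar(i) = 0.55 + 2.07 + 1.37 + 0.79 + 2.56 + 1.02 = 8.36
Σ_{i<j} σ_ij = 8.09
total variance = 8.36 + 2 × 8.09 = 24.54
α = (k/(k−1))·(1 − ΣVar(i)/total variance) = (6/5)·(1 − 8.36/24.54) = 0.791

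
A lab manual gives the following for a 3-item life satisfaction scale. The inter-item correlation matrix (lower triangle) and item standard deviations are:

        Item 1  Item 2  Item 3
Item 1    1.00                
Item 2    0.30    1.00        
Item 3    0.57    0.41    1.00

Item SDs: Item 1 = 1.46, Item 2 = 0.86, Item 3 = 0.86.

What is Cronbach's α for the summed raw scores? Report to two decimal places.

Σσ²ᵢ = 1.46² + 0.86² + 0.86² = 3.6108
Covariances σ_ij = r_ij · s_i · s_j:
  σ(Item 1,Item 2) = 0.30 × 1.46 × 0.86 = 0.3767
  σ(Item 1,Item 3) = 0.57 × 1.46 × 0.86 = 0.7157
  σ(Item 2,Item 3) = 0.41 × 0.86 × 0.86 = 0.3032
σ²_T = Σσ²ᵢ + 2·Σσ_ij = 3.6108 + 2 × 1.3956 = 6.4020
α = (3/2)·(1 − 3.6108/6.4020) = 0.65

α = 0.65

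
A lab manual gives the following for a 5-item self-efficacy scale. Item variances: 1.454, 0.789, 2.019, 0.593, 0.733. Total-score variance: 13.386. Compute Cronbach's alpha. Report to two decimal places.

Cronbach's alpha = 0.73

Σσᵢ² = 1.454 + 0.789 + 2.019 + 0.593 + 0.733 = 5.588
α = (k/(k−1))·(1 − Σσᵢ²/σ²_total) = (5/4)·(1 − 5.588/13.386) = 0.73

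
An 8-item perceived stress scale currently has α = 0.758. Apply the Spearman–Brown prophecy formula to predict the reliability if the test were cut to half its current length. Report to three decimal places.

Length factor m = 1/2
α' = m·α / (1 − (1−m)·α)
   = 1/2 × 0.758 / (1 − (1 − 1/2) × 0.758)
   = 0.3790 / 0.6210 = 0.610

predicted reliability = 0.610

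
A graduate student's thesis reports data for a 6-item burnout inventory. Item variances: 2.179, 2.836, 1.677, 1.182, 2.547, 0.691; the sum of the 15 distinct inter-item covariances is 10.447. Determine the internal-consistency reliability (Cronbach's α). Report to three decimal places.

Cronbach's α = 0.783

sum of item variances = 2.179 + 2.836 + 1.677 + 1.182 + 2.547 + 0.691 = 11.112
Sum of distinct covariances = 10.447
total variance = sum of item variances + 2·Σcov = 11.112 + 2 × 10.447 = 32.006
α = (6/5)·(1 − 11.112/32.006) = 0.783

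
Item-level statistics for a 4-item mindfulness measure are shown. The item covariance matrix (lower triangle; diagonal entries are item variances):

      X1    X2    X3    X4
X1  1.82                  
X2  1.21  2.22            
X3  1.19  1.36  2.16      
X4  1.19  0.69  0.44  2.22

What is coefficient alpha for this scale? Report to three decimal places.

coefficient alpha = 0.788

ΣVar(i) = 1.82 + 2.22 + 2.16 + 2.22 = 8.42
Sum of off-diagonal covariances = 6.08
σ²_total = 8.42 + 2 × 6.08 = 20.58
α = (k/(k−1))·(1 − ΣVar(i)/σ²_total) = (4/3)·(1 − 8.42/20.58) = 0.788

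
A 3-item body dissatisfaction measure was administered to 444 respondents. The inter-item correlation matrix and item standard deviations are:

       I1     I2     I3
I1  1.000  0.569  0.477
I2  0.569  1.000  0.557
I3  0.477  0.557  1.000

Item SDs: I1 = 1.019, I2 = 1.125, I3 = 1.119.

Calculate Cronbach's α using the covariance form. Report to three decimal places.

Cronbach's α = 0.774

Σσ²ᵢ = 1.019² + 1.125² + 1.119² = 3.5561
Covariances σ_ij = r_ij · s_i · s_j:
  σ(I1,I2) = 0.569 × 1.019 × 1.125 = 0.6523
  σ(I1,I3) = 0.477 × 1.019 × 1.119 = 0.5439
  σ(I2,I3) = 0.557 × 1.125 × 1.119 = 0.7012
σ²_T = Σσ²ᵢ + 2·Σσ_ij = 3.5561 + 2 × 1.8974 = 7.3509
α = (3/2)·(1 − 3.5561/7.3509) = 0.774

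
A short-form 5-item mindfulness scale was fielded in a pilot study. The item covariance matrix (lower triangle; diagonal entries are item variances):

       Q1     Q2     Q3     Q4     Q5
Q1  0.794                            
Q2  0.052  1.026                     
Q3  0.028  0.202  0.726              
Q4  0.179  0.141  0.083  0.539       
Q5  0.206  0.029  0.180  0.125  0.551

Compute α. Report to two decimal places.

Σσᵢ² = 0.794 + 1.026 + 0.726 + 0.539 + 0.551 = 3.636
Σ_{i<j} σ_ij = 1.225
σ²_T = 3.636 + 2 × 1.225 = 6.086
α = (k/(k−1))·(1 − Σσᵢ²/σ²_T) = (5/4)·(1 − 3.636/6.086) = 0.50

α = 0.50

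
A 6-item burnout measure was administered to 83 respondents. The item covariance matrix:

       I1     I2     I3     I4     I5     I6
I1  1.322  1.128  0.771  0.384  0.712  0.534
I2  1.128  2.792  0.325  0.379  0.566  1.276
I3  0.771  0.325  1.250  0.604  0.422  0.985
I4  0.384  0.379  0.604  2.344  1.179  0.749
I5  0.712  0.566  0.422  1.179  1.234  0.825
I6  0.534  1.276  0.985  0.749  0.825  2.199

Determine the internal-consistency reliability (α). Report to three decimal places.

Σσᵢ² = 1.322 + 2.792 + 1.250 + 2.344 + 1.234 + 2.199 = 11.141
Σ_{i<j} σ_ij = 10.839
σ²_total = 11.141 + 2 × 10.839 = 32.819
α = (k/(k−1))·(1 − Σσᵢ²/σ²_total) = (6/5)·(1 − 11.141/32.819) = 0.793

α = 0.793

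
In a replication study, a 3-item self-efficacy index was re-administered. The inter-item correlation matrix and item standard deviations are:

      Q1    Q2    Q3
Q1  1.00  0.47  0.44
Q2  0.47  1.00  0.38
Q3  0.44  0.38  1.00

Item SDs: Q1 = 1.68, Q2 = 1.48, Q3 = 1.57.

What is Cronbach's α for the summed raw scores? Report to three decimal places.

Cronbach's α = 0.693

Σσ²ᵢ = 1.68² + 1.48² + 1.57² = 7.4777
Covariances σ_ij = r_ij · s_i · s_j:
  σ(Q1,Q2) = 0.47 × 1.68 × 1.48 = 1.1686
  σ(Q1,Q3) = 0.44 × 1.68 × 1.57 = 1.1605
  σ(Q2,Q3) = 0.38 × 1.48 × 1.57 = 0.8830
σ²_T = Σσ²ᵢ + 2·Σσ_ij = 7.4777 + 2 × 3.2121 = 13.9019
α = (3/2)·(1 − 7.4777/13.9019) = 0.693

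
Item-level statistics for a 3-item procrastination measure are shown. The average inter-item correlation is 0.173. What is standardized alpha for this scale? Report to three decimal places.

Standardized α = k·r̄ / (1 + (k−1)·r̄) = 3 × 0.173 / (1 + 2 × 0.173)
  = 0.5190 / 1.3460 = 0.386

standardized alpha = 0.386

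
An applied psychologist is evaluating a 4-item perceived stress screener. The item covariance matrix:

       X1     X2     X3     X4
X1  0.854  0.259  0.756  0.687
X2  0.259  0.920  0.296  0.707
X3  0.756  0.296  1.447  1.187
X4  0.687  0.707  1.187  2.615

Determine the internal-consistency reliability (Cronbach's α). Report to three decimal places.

Cronbach's α = 0.762

ΣVar(i) = 0.854 + 0.920 + 1.447 + 2.615 = 5.836
Sum of off-diagonal covariances = 3.892
σ²_total = 5.836 + 2 × 3.892 = 13.620
α = (k/(k−1))·(1 − ΣVar(i)/σ²_total) = (4/3)·(1 − 5.836/13.620) = 0.762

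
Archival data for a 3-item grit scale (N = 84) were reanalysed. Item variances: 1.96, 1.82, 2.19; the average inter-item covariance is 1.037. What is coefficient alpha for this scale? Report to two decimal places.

coefficient alpha = 0.77

sum of item variances = 1.96 + 1.82 + 2.19 = 5.97
Sum of the 3 distinct covariances = 3 × 1.037 = 3.111
total variance = sum of item variances + 2·Σcov = 5.97 + 2 × 3.111 = 12.192
α = (3/2)·(1 − 5.97/12.192) = 0.77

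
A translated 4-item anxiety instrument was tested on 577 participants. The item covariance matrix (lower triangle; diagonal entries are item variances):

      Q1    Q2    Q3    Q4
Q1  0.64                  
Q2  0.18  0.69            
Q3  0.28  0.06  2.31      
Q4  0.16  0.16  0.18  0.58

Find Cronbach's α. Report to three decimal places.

Σσᵢ² = 0.64 + 0.69 + 2.31 + 0.58 = 4.22
Σ_{i<j} σ_ij = 1.02
σ²_T = 4.22 + 2 × 1.02 = 6.26
α = (k/(k−1))·(1 − Σσᵢ²/σ²_T) = (4/3)·(1 − 4.22/6.26) = 0.435

Cronbach's α = 0.435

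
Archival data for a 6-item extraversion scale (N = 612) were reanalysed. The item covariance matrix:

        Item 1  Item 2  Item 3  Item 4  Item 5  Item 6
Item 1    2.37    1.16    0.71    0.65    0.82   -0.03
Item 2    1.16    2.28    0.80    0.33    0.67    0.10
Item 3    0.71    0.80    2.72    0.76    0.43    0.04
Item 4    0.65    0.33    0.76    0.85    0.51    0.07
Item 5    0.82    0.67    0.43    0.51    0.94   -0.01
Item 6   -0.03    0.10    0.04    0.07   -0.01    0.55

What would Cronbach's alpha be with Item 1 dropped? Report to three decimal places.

Cronbach's alpha = 0.628

Remaining items: Item 2, Item 3, Item 4, Item 5, Item 6 (k = 5).
sum of item variances = 2.28 + 2.72 + 0.85 + 0.94 + 0.55 = 7.34
total variance = 7.34 + 2 × 3.70 = 14.74
α (item deleted) = (5/4)·(1 − 7.34/14.74) = 0.628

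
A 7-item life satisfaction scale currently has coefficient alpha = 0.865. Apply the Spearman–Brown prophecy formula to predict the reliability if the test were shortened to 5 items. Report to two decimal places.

predicted reliability = 0.82

Length factor m = 5/7 = 0.7143
α' = m·α / (1 − (1−m)·α)
   = 5/7 × 0.865 / (1 − (1 − 5/7) × 0.865)
   = 0.6179 / 0.7529 = 0.82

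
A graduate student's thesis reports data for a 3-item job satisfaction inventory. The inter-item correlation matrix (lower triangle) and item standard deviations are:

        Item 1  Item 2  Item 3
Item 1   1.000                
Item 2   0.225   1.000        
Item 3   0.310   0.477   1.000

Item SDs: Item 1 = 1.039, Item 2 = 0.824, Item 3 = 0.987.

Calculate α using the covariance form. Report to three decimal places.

Σσ²ᵢ = 1.039² + 0.824² + 0.987² = 2.7327
Covariances σ_ij = r_ij · s_i · s_j:
  σ(Item 1,Item 2) = 0.225 × 1.039 × 0.824 = 0.1926
  σ(Item 1,Item 3) = 0.310 × 1.039 × 0.987 = 0.3179
  σ(Item 2,Item 3) = 0.477 × 0.824 × 0.987 = 0.3879
σ²_T = Σσ²ᵢ + 2·Σσ_ij = 2.7327 + 2 × 0.8984 = 4.5295
α = (3/2)·(1 − 2.7327/4.5295) = 0.595

α = 0.595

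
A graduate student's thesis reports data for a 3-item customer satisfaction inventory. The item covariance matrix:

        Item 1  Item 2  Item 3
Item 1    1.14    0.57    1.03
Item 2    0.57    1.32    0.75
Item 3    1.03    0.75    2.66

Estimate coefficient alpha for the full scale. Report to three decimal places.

α = 0.718

sum of item variances = 1.14 + 1.32 + 2.66 = 5.12
Σ_{i<j} σ_ij = 2.35
Var(T) = 5.12 + 2 × 2.35 = 9.82
α = (k/(k−1))·(1 − sum of item variances/Var(T)) = (3/2)·(1 − 5.12/9.82) = 0.718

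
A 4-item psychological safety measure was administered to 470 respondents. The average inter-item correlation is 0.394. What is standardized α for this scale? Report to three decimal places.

Standardized α = k·r̄ / (1 + (k−1)·r̄) = 4 × 0.394 / (1 + 3 × 0.394)
  = 1.5760 / 2.1820 = 0.722

standardized α = 0.722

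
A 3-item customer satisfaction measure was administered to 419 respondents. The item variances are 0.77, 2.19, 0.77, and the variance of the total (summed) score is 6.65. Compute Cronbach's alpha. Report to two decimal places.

Σσ²ᵢ = 0.77 + 2.19 + 0.77 = 3.73
α = (k/(k−1))·(1 − Σσ²ᵢ/σ²_T) = (3/2)·(1 − 3.73/6.65) = 0.66

Cronbach's alpha = 0.66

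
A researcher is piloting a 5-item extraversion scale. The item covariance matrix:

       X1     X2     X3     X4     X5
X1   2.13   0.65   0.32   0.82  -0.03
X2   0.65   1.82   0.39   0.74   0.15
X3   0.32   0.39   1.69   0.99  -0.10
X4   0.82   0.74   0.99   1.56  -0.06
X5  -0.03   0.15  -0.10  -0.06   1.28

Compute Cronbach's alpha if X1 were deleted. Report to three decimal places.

α = 0.532

Remaining items: X2, X3, X4, X5 (k = 4).
ΣVar(i) = 1.82 + 1.69 + 1.56 + 1.28 = 6.35
σ²_total = 6.35 + 2 × 2.11 = 10.57
α (item deleted) = (4/3)·(1 − 6.35/10.57) = 0.532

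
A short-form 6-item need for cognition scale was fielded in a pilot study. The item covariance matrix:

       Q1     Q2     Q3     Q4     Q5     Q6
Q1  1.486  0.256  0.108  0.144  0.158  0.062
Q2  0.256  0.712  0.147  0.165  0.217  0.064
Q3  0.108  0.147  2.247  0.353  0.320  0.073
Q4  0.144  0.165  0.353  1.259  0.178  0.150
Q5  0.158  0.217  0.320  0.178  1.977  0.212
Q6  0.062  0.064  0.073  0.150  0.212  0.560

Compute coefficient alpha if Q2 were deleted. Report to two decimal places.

α = 0.40

Remaining items: Q1, Q3, Q4, Q5, Q6 (k = 5).
Σσ²ᵢ = 1.486 + 2.247 + 1.259 + 1.977 + 0.560 = 7.529
σ²_T = 7.529 + 2 × 1.758 = 11.045
α (item deleted) = (5/4)·(1 − 7.529/11.045) = 0.40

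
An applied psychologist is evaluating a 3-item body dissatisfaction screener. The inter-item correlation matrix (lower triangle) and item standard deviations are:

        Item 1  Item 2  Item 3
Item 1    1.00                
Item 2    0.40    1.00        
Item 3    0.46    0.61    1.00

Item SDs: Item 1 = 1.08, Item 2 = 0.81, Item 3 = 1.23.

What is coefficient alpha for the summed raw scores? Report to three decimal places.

coefficient alpha = 0.727

Σσ²ᵢ = 1.08² + 0.81² + 1.23² = 3.3354
Covariances σ_ij = r_ij · s_i · s_j:
  σ(Item 1,Item 2) = 0.40 × 1.08 × 0.81 = 0.3499
  σ(Item 1,Item 3) = 0.46 × 1.08 × 1.23 = 0.6111
  σ(Item 2,Item 3) = 0.61 × 0.81 × 1.23 = 0.6077
σ²_T = Σσ²ᵢ + 2·Σσ_ij = 3.3354 + 2 × 1.5687 = 6.4728
α = (3/2)·(1 − 3.3354/6.4728) = 0.727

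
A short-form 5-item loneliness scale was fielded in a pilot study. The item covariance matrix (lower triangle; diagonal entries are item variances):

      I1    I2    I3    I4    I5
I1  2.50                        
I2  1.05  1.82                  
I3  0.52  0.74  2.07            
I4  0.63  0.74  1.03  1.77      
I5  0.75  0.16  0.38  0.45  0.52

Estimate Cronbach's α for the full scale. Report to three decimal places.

α = 0.747

ΣVar(i) = 2.50 + 1.82 + 2.07 + 1.77 + 0.52 = 8.68
Sum of off-diagonal covariances = 6.45
σ²_T = 8.68 + 2 × 6.45 = 21.58
α = (k/(k−1))·(1 − ΣVar(i)/σ²_T) = (5/4)·(1 − 8.68/21.58) = 0.747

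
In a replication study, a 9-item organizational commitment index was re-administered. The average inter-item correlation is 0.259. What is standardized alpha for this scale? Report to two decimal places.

α = 0.76

Standardized α = k·r̄ / (1 + (k−1)·r̄) = 9 × 0.259 / (1 + 8 × 0.259)
  = 2.3310 / 3.0720 = 0.76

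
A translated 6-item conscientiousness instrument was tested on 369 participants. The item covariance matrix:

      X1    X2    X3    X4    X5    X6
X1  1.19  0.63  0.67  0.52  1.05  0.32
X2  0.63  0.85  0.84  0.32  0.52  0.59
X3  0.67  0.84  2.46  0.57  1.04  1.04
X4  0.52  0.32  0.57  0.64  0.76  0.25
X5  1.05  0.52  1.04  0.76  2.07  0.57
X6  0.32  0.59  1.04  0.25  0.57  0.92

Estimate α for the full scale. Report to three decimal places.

α = 0.845

Σσ²ᵢ = 1.19 + 0.85 + 2.46 + 0.64 + 2.07 + 0.92 = 8.13
Σ_{i<j} σ_ij = 9.69
σ²_total = 8.13 + 2 × 9.69 = 27.51
α = (k/(k−1))·(1 − Σσ²ᵢ/σ²_total) = (6/5)·(1 − 8.13/27.51) = 0.845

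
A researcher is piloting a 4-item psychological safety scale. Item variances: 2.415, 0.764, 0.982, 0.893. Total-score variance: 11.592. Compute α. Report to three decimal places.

α = 0.752

sum of item variances = 2.415 + 0.764 + 0.982 + 0.893 = 5.054
α = (k/(k−1))·(1 − sum of item variances/σ²_total) = (4/3)·(1 − 5.054/11.592) = 0.752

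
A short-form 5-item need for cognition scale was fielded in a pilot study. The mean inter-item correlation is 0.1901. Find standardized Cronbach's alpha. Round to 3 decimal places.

Standardized α = k·r̄ / (1 + (k−1)·r̄) = 5 × 0.1901 / (1 + 4 × 0.1901)
  = 0.9505 / 1.7604 = 0.540

α = 0.540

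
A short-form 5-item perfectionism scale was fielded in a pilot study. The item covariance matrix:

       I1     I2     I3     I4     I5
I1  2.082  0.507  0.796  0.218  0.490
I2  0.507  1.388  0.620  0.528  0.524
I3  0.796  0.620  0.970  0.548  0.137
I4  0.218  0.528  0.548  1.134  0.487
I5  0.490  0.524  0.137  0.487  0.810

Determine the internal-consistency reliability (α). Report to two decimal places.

α = 0.75

sum of item variances = 2.082 + 1.388 + 0.970 + 1.134 + 0.810 = 6.384
Σ_{i<j} σ_ij = 4.855
σ²_T = 6.384 + 2 × 4.855 = 16.094
α = (k/(k−1))·(1 − sum of item variances/σ²_T) = (5/4)·(1 − 6.384/16.094) = 0.75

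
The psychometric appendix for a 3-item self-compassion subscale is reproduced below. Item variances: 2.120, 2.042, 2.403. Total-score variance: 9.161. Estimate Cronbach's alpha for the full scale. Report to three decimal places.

Cronbach's alpha = 0.425

Σσ²ᵢ = 2.120 + 2.042 + 2.403 = 6.565
α = (k/(k−1))·(1 − Σσ²ᵢ/Var(T)) = (3/2)·(1 − 6.565/9.161) = 0.425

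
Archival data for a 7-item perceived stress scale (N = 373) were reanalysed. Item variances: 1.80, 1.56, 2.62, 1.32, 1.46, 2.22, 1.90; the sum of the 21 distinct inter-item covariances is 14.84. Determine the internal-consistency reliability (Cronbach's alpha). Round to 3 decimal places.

Σσᵢ² = 1.80 + 1.56 + 2.62 + 1.32 + 1.46 + 2.22 + 1.90 = 12.88
Sum of distinct covariances = 14.84
σ²_T = Σσᵢ² + 2·Σcov = 12.88 + 2 × 14.84 = 42.56
α = (7/6)·(1 − 12.88/42.56) = 0.814

Cronbach's alpha = 0.814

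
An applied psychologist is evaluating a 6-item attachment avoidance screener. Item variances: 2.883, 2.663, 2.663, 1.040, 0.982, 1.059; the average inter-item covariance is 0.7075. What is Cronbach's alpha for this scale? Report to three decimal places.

Cronbach's alpha = 0.783

Σσᵢ² = 2.883 + 2.663 + 2.663 + 1.040 + 0.982 + 1.059 = 11.290
Sum of the 15 distinct covariances = 15 × 0.7075 = 10.6125
total variance = Σσᵢ² + 2·Σcov = 11.290 + 2 × 10.6125 = 32.5150
α = (6/5)·(1 − 11.290/32.5150) = 0.783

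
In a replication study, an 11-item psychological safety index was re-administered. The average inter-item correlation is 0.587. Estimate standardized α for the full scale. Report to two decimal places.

standardized α = 0.94

Standardized α = k·r̄ / (1 + (k−1)·r̄) = 11 × 0.587 / (1 + 10 × 0.587)
  = 6.4570 / 6.8700 = 0.94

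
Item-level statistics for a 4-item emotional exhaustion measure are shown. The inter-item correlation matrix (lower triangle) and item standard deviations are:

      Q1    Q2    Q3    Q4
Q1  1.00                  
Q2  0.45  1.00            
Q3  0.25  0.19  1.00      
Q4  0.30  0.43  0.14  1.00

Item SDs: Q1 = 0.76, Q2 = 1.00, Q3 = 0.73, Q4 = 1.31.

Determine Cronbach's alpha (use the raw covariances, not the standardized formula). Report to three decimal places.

Σσ²ᵢ = 0.76² + 1.00² + 0.73² + 1.31² = 3.8266
Covariances σ_ij = r_ij · s_i · s_j:
  σ(Q1,Q2) = 0.45 × 0.76 × 1.00 = 0.3420
  σ(Q1,Q3) = 0.25 × 0.76 × 0.73 = 0.1387
  σ(Q1,Q4) = 0.30 × 0.76 × 1.31 = 0.2987
  σ(Q2,Q3) = 0.19 × 1.00 × 0.73 = 0.1387
  σ(Q2,Q4) = 0.43 × 1.00 × 1.31 = 0.5633
  σ(Q3,Q4) = 0.14 × 0.73 × 1.31 = 0.1339
σ²_T = Σσ²ᵢ + 2·Σσ_ij = 3.8266 + 2 × 1.6153 = 7.0572
α = (4/3)·(1 − 3.8266/7.0572) = 0.610

α = 0.610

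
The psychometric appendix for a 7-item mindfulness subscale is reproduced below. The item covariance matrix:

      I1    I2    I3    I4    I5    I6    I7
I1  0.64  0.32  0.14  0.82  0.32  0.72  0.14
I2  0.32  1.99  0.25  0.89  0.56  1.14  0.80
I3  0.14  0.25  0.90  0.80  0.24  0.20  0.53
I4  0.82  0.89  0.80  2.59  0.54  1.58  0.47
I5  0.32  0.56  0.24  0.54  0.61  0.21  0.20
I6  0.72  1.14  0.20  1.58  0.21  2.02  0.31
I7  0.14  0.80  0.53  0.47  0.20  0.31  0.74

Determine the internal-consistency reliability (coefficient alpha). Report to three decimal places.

α = 0.819

ΣVar(i) = 0.64 + 1.99 + 0.90 + 2.59 + 0.61 + 2.02 + 0.74 = 9.49
Sum of off-diagonal covariances = 11.18
σ²_total = 9.49 + 2 × 11.18 = 31.85
α = (k/(k−1))·(1 − ΣVar(i)/σ²_total) = (7/6)·(1 − 9.49/31.85) = 0.819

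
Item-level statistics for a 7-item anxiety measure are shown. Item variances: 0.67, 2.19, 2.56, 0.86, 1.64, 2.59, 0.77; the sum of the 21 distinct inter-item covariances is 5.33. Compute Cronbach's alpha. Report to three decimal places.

Σσ²ᵢ = 0.67 + 2.19 + 2.56 + 0.86 + 1.64 + 2.59 + 0.77 = 11.28
Sum of distinct covariances = 5.33
total variance = Σσ²ᵢ + 2·Σcov = 11.28 + 2 × 5.33 = 21.94
α = (7/6)·(1 − 11.28/21.94) = 0.567

α = 0.567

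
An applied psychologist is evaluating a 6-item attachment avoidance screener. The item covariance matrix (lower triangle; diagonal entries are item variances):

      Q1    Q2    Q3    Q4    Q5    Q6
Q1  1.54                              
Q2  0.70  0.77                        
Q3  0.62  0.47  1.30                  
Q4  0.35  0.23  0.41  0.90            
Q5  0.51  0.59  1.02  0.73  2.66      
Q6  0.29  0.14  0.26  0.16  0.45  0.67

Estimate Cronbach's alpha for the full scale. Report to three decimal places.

sum of item variances = 1.54 + 0.77 + 1.30 + 0.90 + 2.66 + 0.67 = 7.84
Σ_{i<j} σ_ij = 6.93
σ²_T = 7.84 + 2 × 6.93 = 21.70
α = (k/(k−1))·(1 − sum of item variances/σ²_T) = (6/5)·(1 − 7.84/21.70) = 0.766

α = 0.766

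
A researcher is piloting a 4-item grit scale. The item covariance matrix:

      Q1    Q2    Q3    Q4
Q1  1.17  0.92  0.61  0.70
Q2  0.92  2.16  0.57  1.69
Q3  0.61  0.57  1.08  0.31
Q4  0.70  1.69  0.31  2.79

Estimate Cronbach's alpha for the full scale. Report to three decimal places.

Σσ²ᵢ = 1.17 + 2.16 + 1.08 + 2.79 = 7.20
Σ_{i<j} σ_ij = 4.80
Var(T) = 7.20 + 2 × 4.80 = 16.80
α = (k/(k−1))·(1 − Σσ²ᵢ/Var(T)) = (4/3)·(1 − 7.20/16.80) = 0.762

α = 0.762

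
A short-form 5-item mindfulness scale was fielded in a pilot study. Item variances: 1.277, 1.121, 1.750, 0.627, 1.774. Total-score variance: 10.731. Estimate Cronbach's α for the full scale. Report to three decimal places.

Cronbach's α = 0.487

Σσᵢ² = 1.277 + 1.121 + 1.750 + 0.627 + 1.774 = 6.549
α = (k/(k−1))·(1 − Σσᵢ²/σ²_T) = (5/4)·(1 − 6.549/10.731) = 0.487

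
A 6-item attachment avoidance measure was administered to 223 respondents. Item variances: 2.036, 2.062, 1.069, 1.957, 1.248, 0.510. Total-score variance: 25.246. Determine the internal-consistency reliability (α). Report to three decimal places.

α = 0.778

ΣVar(i) = 2.036 + 2.062 + 1.069 + 1.957 + 1.248 + 0.510 = 8.882
α = (k/(k−1))·(1 − ΣVar(i)/Var(T)) = (6/5)·(1 − 8.882/25.246) = 0.778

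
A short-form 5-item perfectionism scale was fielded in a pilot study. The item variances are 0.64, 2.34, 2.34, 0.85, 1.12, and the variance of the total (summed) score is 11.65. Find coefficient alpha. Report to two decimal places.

coefficient alpha = 0.47

Σσ²ᵢ = 0.64 + 2.34 + 2.34 + 0.85 + 1.12 = 7.29
α = (k/(k−1))·(1 − Σσ²ᵢ/total variance) = (5/4)·(1 − 7.29/11.65) = 0.47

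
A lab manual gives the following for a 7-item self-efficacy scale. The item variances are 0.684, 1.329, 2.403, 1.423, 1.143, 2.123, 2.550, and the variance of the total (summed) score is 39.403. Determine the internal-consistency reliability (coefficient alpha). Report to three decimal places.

α = 0.822

sum of item variances = 0.684 + 1.329 + 2.403 + 1.423 + 1.143 + 2.123 + 2.550 = 11.655
α = (k/(k−1))·(1 − sum of item variances/total variance) = (7/6)·(1 − 11.655/39.403) = 0.822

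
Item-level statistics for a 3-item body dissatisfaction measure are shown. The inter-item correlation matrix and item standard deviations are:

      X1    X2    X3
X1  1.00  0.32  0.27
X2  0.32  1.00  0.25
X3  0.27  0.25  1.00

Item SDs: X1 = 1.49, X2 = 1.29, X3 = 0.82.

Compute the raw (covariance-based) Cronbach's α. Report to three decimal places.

Σσ²ᵢ = 1.49² + 1.29² + 0.82² = 4.5566
Covariances σ_ij = r_ij · s_i · s_j:
  σ(X1,X2) = 0.32 × 1.49 × 1.29 = 0.6151
  σ(X1,X3) = 0.27 × 1.49 × 0.82 = 0.3299
  σ(X2,X3) = 0.25 × 1.29 × 0.82 = 0.2645
σ²_T = Σσ²ᵢ + 2·Σσ_ij = 4.5566 + 2 × 1.2095 = 6.9756
α = (3/2)·(1 − 4.5566/6.9756) = 0.520

Cronbach's α = 0.520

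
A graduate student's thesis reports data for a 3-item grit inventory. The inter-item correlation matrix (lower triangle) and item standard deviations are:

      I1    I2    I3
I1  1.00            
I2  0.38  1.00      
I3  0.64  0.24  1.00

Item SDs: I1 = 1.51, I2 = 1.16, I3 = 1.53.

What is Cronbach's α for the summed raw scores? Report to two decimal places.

Σσ²ᵢ = 1.51² + 1.16² + 1.53² = 5.9666
Covariances σ_ij = r_ij · s_i · s_j:
  σ(I1,I2) = 0.38 × 1.51 × 1.16 = 0.6656
  σ(I1,I3) = 0.64 × 1.51 × 1.53 = 1.4786
  σ(I2,I3) = 0.24 × 1.16 × 1.53 = 0.4260
σ²_T = Σσ²ᵢ + 2·Σσ_ij = 5.9666 + 2 × 2.5702 = 11.1070
α = (3/2)·(1 − 5.9666/11.1070) = 0.69

α = 0.69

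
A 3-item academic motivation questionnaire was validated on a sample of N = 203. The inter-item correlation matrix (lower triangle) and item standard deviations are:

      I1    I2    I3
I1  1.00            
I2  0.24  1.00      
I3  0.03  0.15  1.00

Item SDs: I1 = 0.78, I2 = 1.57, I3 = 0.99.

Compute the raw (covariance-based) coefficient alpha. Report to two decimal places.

coefficient alpha = 0.32

Σσ²ᵢ = 0.78² + 1.57² + 0.99² = 4.0534
Covariances σ_ij = r_ij · s_i · s_j:
  σ(I1,I2) = 0.24 × 0.78 × 1.57 = 0.2939
  σ(I1,I3) = 0.03 × 0.78 × 0.99 = 0.0232
  σ(I2,I3) = 0.15 × 1.57 × 0.99 = 0.2331
σ²_T = Σσ²ᵢ + 2·Σσ_ij = 4.0534 + 2 × 0.5502 = 5.1538
α = (3/2)·(1 − 4.0534/5.1538) = 0.32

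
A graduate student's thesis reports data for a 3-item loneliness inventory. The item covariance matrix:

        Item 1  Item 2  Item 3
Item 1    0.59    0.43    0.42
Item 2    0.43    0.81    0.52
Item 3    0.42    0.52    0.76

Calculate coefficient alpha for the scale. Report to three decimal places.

coefficient alpha = 0.839

Σσᵢ² = 0.59 + 0.81 + 0.76 = 2.16
Sum of off-diagonal covariances = 1.37
σ²_total = 2.16 + 2 × 1.37 = 4.90
α = (k/(k−1))·(1 − Σσᵢ²/σ²_total) = (3/2)·(1 − 2.16/4.90) = 0.839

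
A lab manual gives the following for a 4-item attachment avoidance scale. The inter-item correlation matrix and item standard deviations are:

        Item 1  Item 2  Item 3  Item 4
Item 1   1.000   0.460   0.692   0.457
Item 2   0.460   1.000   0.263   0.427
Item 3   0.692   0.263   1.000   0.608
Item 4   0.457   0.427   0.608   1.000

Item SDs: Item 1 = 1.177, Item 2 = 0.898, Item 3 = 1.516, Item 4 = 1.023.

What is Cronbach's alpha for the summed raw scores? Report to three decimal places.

Σσ²ᵢ = 1.177² + 0.898² + 1.516² + 1.023² = 5.5365
Covariances σ_ij = r_ij · s_i · s_j:
  σ(Item 1,Item 2) = 0.460 × 1.177 × 0.898 = 0.4862
  σ(Item 1,Item 3) = 0.692 × 1.177 × 1.516 = 1.2348
  σ(Item 1,Item 4) = 0.457 × 1.177 × 1.023 = 0.5503
  σ(Item 2,Item 3) = 0.263 × 0.898 × 1.516 = 0.3580
  σ(Item 2,Item 4) = 0.427 × 0.898 × 1.023 = 0.3923
  σ(Item 3,Item 4) = 0.608 × 1.516 × 1.023 = 0.9429
σ²_T = Σσ²ᵢ + 2·Σσ_ij = 5.5365 + 2 × 3.9645 = 13.4655
α = (4/3)·(1 − 5.5365/13.4655) = 0.785

Cronbach's alpha = 0.785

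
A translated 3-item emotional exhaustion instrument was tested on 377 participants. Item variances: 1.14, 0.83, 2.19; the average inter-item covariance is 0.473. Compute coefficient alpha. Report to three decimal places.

α = 0.608

Σσᵢ² = 1.14 + 0.83 + 2.19 = 4.16
Sum of the 3 distinct covariances = 3 × 0.473 = 1.419
total variance = Σσᵢ² + 2·Σcov = 4.16 + 2 × 1.419 = 6.998
α = (3/2)·(1 − 4.16/6.998) = 0.608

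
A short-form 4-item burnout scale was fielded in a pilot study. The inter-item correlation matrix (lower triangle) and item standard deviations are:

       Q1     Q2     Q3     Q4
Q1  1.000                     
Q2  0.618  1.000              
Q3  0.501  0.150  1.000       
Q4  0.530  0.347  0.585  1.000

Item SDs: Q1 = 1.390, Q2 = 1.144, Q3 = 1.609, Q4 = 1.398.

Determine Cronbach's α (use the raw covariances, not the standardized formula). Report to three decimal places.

Σσ²ᵢ = 1.390² + 1.144² + 1.609² + 1.398² = 7.7841
Covariances σ_ij = r_ij · s_i · s_j:
  σ(Q1,Q2) = 0.618 × 1.390 × 1.144 = 0.9827
  σ(Q1,Q3) = 0.501 × 1.390 × 1.609 = 1.1205
  σ(Q1,Q4) = 0.530 × 1.390 × 1.398 = 1.0299
  σ(Q2,Q3) = 0.150 × 1.144 × 1.609 = 0.2761
  σ(Q2,Q4) = 0.347 × 1.144 × 1.398 = 0.5550
  σ(Q3,Q4) = 0.585 × 1.609 × 1.398 = 1.3159
σ²_T = Σσ²ᵢ + 2·Σσ_ij = 7.7841 + 2 × 5.2801 = 18.3443
α = (4/3)·(1 − 7.7841/18.3443) = 0.768

α = 0.768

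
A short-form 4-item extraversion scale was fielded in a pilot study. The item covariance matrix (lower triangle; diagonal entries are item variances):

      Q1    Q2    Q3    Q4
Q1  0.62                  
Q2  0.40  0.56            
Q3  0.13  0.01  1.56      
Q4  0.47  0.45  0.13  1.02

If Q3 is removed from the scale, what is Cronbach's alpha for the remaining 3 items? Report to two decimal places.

Remaining items: Q1, Q2, Q4 (k = 3).
ΣVar(i) = 0.62 + 0.56 + 1.02 = 2.20
total variance = 2.20 + 2 × 1.32 = 4.84
α (item deleted) = (3/2)·(1 − 2.20/4.84) = 0.82

Cronbach's alpha = 0.82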